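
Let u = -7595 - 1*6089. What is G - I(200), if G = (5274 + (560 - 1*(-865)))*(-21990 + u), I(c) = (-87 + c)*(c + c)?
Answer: -239025326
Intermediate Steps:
u = -13684 (u = -7595 - 6089 = -13684)
I(c) = 2*c*(-87 + c) (I(c) = (-87 + c)*(2*c) = 2*c*(-87 + c))
G = -238980126 (G = (5274 + (560 - 1*(-865)))*(-21990 - 13684) = (5274 + (560 + 865))*(-35674) = (5274 + 1425)*(-35674) = 6699*(-35674) = -238980126)
G - I(200) = -238980126 - 2*200*(-87 + 200) = -238980126 - 2*200*113 = -238980126 - 1*45200 = -238980126 - 45200 = -239025326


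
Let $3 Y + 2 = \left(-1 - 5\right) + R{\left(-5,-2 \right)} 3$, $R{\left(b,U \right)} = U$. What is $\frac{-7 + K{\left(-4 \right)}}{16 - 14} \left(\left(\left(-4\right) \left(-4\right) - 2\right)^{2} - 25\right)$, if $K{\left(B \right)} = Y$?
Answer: $- \frac{1995}{2} \approx -997.5$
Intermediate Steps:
$Y = - \frac{14}{3}$ ($Y = - \frac{2}{3} + \frac{\left(-1 - 5\right) - 6}{3} = - \frac{2}{3} + \frac{-6 - 6}{3} = - \frac{2}{3} + \frac{1}{3} \left(-12\right) = - \frac{2}{3} - 4 = - \frac{14}{3} \approx -4.6667$)
$K{\left(B \right)} = - \frac{14}{3}$
$\frac{-7 + K{\left(-4 \right)}}{16 - 14} \left(\left(\left(-4\right) \left(-4\right) - 2\right)^{2} - 25\right) = \frac{-7 - \frac{14}{3}}{16 - 14} \left(\left(\left(-4\right) \left(-4\right) - 2\right)^{2} - 25\right) = - \frac{35}{3 \cdot 2} \left(\left(16 - 2\right)^{2} - 25\right) = \left(- \frac{35}{3}\right) \frac{1}{2} \left(14^{2} - 25\right) = - \frac{35 \left(196 - 25\right)}{6} = \left(- \frac{35}{6}\right) 171 = - \frac{1995}{2}$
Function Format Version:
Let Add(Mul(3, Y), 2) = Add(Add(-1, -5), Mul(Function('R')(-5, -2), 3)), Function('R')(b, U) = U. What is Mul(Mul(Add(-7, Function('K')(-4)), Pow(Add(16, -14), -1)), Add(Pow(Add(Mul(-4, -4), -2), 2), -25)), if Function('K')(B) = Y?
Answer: Rational(-1995, 2) ≈ -997.50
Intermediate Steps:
Y = Rational(-14, 3) (Y = Add(Rational(-2, 3), Mul(Rational(1, 3), Add(Add(-1, -5), Mul(-2, 3)))) = Add(Rational(-2, 3), Mul(Rational(1, 3), Add(-6, -6))) = Add(Rational(-2, 3), Mul(Rational(1, 3), -12)) = Add(Rational(-2, 3), -4) = Rational(-14, 3) ≈ -4.6667)
Function('K')(B) = Rational(-14, 3)
Mul(Mul(Add(-7, Function('K')(-4)), Pow(Add(16, -14), -1)), Add(Pow(Add(Mul(-4, -4), -2), 2), -25)) = Mul(Mul(Add(-7, Rational(-14, 3)), Pow(Add(16, -14), -1)), Add(Pow(Add(Mul(-4, -4), -2), 2), -25)) = Mul(Mul(Rational(-35, 3), Pow(2, -1)), Add(Pow(Add(16, -2), 2), -25)) = Mul(Mul(Rational(-35, 3), Rational(1, 2)), Add(Pow(14, 2), -25)) = Mul(Rational(-35, 6), Add(196, -25)) = Mul(Rational(-35, 6), 171) = Rational(-1995, 2)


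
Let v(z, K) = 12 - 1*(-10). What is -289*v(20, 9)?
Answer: -6358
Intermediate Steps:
v(z, K) = 22 (v(z, K) = 12 + 10 = 22)
-289*v(20, 9) = -289*22 = -6358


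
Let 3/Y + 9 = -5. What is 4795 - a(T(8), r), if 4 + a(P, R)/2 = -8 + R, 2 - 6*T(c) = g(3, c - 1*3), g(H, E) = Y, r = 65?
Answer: 4689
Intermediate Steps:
Y = -3/14 (Y = 3/(-9 - 5) = 3/(-14) = 3*(-1/14) = -3/14 ≈ -0.21429)
g(H, E) = -3/14
T(c) = 31/84 (T(c) = ⅓ - ⅙*(-3/14) = ⅓ + 1/28 = 31/84)
a(P, R) = -24 + 2*R (a(P, R) = -8 + 2*(-8 + R) = -8 + (-16 + 2*R) = -24 + 2*R)
4795 - a(T(8), r) = 4795 - (-24 + 2*65) = 4795 - (-24 + 130) = 4795 - 1*106 = 4795 - 106 = 4689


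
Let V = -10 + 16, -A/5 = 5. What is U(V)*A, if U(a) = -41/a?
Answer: 1025/6 ≈ 170.83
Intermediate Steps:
A = -25 (A = -5*5 = -25)
V = 6
U(V)*A = -41/6*(-25) = 1025/6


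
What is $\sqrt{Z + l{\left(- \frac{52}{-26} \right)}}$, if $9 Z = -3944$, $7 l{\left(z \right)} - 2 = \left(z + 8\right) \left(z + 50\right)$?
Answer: $\frac{i \sqrt{160370}}{21} \approx 19.07 i$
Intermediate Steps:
$l{\left(z \right)} = \frac{2}{7} + \frac{\left(8 + z\right) \left(50 + z\right)}{7}$ ($l{\left(z \right)} = \frac{2}{7} + \frac{\left(z + 8\right) \left(z + 50\right)}{7} = \frac{2}{7} + \frac{\left(8 + z\right) \left(50 + z\right)}{7}$)
$Z = - \frac{3944}{9}$ ($Z = \frac{1}{9} \left(-3944\right) = - \frac{3944}{9} \approx -438.22$)
$\sqrt{Z + l{\left(- \frac{52}{-26} \right)}} = \sqrt{- \frac{3944}{9} + \left(\frac{402}{7} + \frac{\left(- \frac{52}{-26}\right)^{2}}{7} + \frac{58 \left(- \frac{52}{-26}\right)}{7}\right)} = \sqrt{- \frac{3944}{9} + \left(\frac{402}{7} + \frac{\left(\left(-52\right) \left(- \frac{1}{26}\right)\right)^{2}}{7} + \frac{58 \left(\left(-52\right) \left(- \frac{1}{26}\right)\right)}{7}\right)} = \sqrt{- \frac{3944}{9} + \left(\frac{402}{7} + \frac{2^{2}}{7} + \frac{58}{7} \cdot 2\right)} = \sqrt{- \frac{3944}{9} + \left(\frac{402}{7} + \frac{1}{7} \cdot 4 + \frac{116}{7}\right)} = \sqrt{- \frac{3944}{9} + \left(\frac{402}{7} + \frac{4}{7} + \frac{116}{7}\right)} = \sqrt{- \frac{3944}{9} + \frac{522}{7}} = \sqrt{- \frac{22910}{63}} = \frac{i \sqrt{160370}}{21}$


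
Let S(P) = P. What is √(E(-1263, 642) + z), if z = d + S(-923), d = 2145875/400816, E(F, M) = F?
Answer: I*√21895523457951/100204 ≈ 46.697*I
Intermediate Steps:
d = 2145875/400816 (d = 2145875*(1/400816) = 2145875/400816 ≈ 5.3538)
z = -367807293/400816 (z = 2145875/400816 - 923 = -367807293/400816 ≈ -917.65)
√(E(-1263, 642) + z) = √(-1263 - 367807293/400816) = √(-874037901/400816) = I*√21895523457951/100204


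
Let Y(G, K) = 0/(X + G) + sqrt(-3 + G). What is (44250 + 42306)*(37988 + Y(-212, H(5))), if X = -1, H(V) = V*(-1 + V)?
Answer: 3288089328 + 86556*I*sqrt(215) ≈ 3.2881e+9 + 1.2692e+6*I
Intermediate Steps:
Y(G, K) = sqrt(-3 + G) (Y(G, K) = 0/(-1 + G) + sqrt(-3 + G) = 0 + sqrt(-3 + G) = sqrt(-3 + G))
(44250 + 42306)*(37988 + Y(-212, H(5))) = (44250 + 42306)*(37988 + sqrt(-3 - 212)) = 86556*(37988 + sqrt(-215)) = 86556*(37988 + I*sqrt(215)) = 3288089328 + 86556*I*sqrt(215)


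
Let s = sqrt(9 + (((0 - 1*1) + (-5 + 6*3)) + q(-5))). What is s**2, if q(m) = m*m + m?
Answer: 41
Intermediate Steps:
q(m) = m + m**2 (q(m) = m**2 + m = m + m**2)
s = sqrt(41) (s = sqrt(9 + (((0 - 1*1) + (-5 + 6*3)) - 5*(1 - 5))) = sqrt(9 + (((0 - 1) + (-5 + 18)) - 5*(-4))) = sqrt(9 + ((-1 + 13) + 20)) = sqrt(9 + (12 + 20)) = sqrt(9 + 32) = sqrt(41) ≈ 6.4031)
s**2 = (sqrt(41))**2 = 41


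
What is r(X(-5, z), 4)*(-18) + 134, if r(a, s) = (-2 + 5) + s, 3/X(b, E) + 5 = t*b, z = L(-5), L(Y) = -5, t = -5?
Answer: 8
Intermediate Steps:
z = -5
X(b, E) = 3/(-5 - 5*b)
r(a, s) = 3 + s
r(X(-5, z), 4)*(-18) + 134 = (3 + 4)*(-18) + 134 = 7*(-18) + 134 = -126 + 134 = 8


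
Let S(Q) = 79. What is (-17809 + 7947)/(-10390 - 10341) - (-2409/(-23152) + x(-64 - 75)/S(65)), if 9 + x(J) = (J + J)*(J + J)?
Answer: -37075134415245/37917164848 ≈ -977.79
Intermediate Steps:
x(J) = -9 + 4*J**2 (x(J) = -9 + (J + J)*(J + J) = -9 + (2*J)*(2*J) = -9 + 4*J**2)
(-17809 + 7947)/(-10390 - 10341) - (-2409/(-23152) + x(-64 - 75)/S(65)) = (-17809 + 7947)/(-10390 - 10341) - (-2409/(-23152) + (-9 + 4*(-64 - 75)**2)/79) = -9862/(-20731) - (-2409*(-1/23152) + (-9 + 4*(-139)**2)*(1/79)) = -9862*(-1/20731) - (2409/23152 + (-9 + 4*19321)*(1/79)) = 9862/20731 - (2409/23152 + (-9 + 77284)*(1/79)) = 9862/20731 - (2409/23152 + 77275*(1/79)) = 9862/20731 - (2409/23152 + 77275/79) = 9862/20731 - 1*1789261111/1829008 = 9862/20731 - 1789261111/1829008 = -37075134415245/37917164848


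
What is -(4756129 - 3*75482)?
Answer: -4529683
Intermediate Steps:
-(4756129 - 3*75482) = -(4756129 - 226446) = -1*4529683 = -4529683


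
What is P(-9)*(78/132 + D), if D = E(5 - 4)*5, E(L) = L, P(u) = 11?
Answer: 123/2 ≈ 61.500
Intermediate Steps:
D = 5 (D = (5 - 4)*5 = 1*5 = 5)
P(-9)*(78/132 + D) = 11*(78/132 + 5) = 11*(78*(1/132) + 5) = 11*(13/22 + 5) = 11*(123/22) = 123/2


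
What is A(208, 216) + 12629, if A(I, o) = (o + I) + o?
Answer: 13269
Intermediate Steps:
A(I, o) = I + 2*o (A(I, o) = (I + o) + o = I + 2*o)
A(208, 216) + 12629 = (208 + 2*216) + 12629 = (208 + 432) + 12629 = 640 + 12629 = 13269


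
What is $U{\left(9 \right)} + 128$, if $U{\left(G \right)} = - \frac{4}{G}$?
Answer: $\frac{1148}{9} \approx 127.56$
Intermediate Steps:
$U{\left(9 \right)} + 128 = - \frac{4}{9} + 128 = \frac{1148}{9}$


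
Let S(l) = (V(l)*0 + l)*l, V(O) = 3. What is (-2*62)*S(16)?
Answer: -31744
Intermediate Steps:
S(l) = l² (S(l) = (3*0 + l)*l = (0 + l)*l = l*l = l²)
(-2*62)*S(16) = -2*62*16² = -124*256 = -31744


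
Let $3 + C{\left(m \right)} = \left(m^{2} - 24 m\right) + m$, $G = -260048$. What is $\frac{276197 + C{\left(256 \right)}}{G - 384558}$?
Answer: $- \frac{167921}{322303} \approx -0.521$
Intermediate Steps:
$C{\left(m \right)} = -3 + m^{2} - 23 m$ ($C{\left(m \right)} = -3 + \left(\left(m^{2} - 24 m\right) + m\right) = -3 + \left(m^{2} - 23 m\right) = -3 + m^{2} - 23 m$)
$\frac{276197 + C{\left(256 \right)}}{G - 384558} = \frac{276197 - \left(5891 - 65536\right)}{-260048 - 384558} = \frac{276197 - -59645}{-644606} = \left(276197 + 59645\right) \left(- \frac{1}{644606}\right) = 335842 \left(- \frac{1}{644606}\right) = - \frac{167921}{322303}$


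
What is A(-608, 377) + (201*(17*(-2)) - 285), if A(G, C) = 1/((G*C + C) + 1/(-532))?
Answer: -866683783063/121742349 ≈ -7119.0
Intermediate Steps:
A(G, C) = 1/(-1/532 + C + C*G) (A(G, C) = 1/((C*G + C) - 1/532) = 1/((C + C*G) - 1/532) = 1/(-1/532 + C + C*G))
A(-608, 377) + (201*(17*(-2)) - 285) = 532/(-1 + 532*377 + 532*377*(-608)) + (201*(17*(-2)) - 285) = 532/(-1 + 200564 - 121942912) + (201*(-34) - 285) = 532/(-121742349) + (-6834 - 285) = 532*(-1/121742349) - 7119 = -532/121742349 - 7119 = -866683783063/121742349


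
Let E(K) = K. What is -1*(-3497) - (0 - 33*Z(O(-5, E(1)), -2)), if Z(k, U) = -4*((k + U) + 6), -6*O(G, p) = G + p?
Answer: 2881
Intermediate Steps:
O(G, p) = -G/6 - p/6 (O(G, p) = -(G + p)/6 = -G/6 - p/6)
Z(k, U) = -24 - 4*U - 4*k (Z(k, U) = -4*((U + k) + 6) = -4*(6 + U + k) = -24 - 4*U - 4*k)
-1*(-3497) - (0 - 33*Z(O(-5, E(1)), -2)) = -1*(-3497) - (0 - 33*(-24 - 4*(-2) - 4*(-1/6*(-5) - 1/6*1))) = 3497 - (0 - 33*(-24 + 8 - 4*(5/6 - 1/6))) = 3497 - (0 - 33*(-24 + 8 - 4*2/3)) = 3497 - (0 - 33*(-24 + 8 - 8/3)) = 3497 - (0 - 33*(-56/3)) = 3497 - (0 + 616) = 3497 - 1*616 = 3497 - 616 = 2881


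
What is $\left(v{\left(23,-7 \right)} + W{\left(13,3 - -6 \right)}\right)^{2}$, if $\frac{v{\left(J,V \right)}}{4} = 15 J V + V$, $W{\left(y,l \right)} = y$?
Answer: $93605625$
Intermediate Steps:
$v{\left(J,V \right)} = 4 V + 60 J V$ ($v{\left(J,V \right)} = 4 \left(15 J V + V\right) = 4 \left(V + 15 J V\right) = 4 V + 60 J V$)
$\left(v{\left(23,-7 \right)} + W{\left(13,3 - -6 \right)}\right)^{2} = \left(4 \left(-7\right) \left(1 + 15 \cdot 23\right) + 13\right)^{2} = \left(4 \left(-7\right) \left(1 + 345\right) + 13\right)^{2} = \left(4 \left(-7\right) 346 + 13\right)^{2} = \left(-9688 + 13\right)^{2} = \left(-9675\right)^{2} = 93605625$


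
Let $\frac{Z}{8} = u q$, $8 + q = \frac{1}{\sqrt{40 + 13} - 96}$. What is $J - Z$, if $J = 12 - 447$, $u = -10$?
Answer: $- \frac{9857905}{9163} - \frac{80 \sqrt{53}}{9163} \approx -1075.9$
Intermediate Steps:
$q = -8 + \frac{1}{-96 + \sqrt{53}}$ ($q = -8 + \frac{1}{\sqrt{40 + 13} - 96} = -8 + \frac{1}{\sqrt{53} - 96} = -8 + \frac{1}{-96 + \sqrt{53}} \approx -8.0113$)
$J = -435$ ($J = 12 - 447 = -435$)
$Z = \frac{5872000}{9163} + \frac{80 \sqrt{53}}{9163}$ ($Z = 8 \left(- 10 \left(- \frac{73400}{9163} - \frac{\sqrt{53}}{9163}\right)\right) = 8 \left(\frac{734000}{9163} + \frac{10 \sqrt{53}}{9163}\right) = \frac{5872000}{9163} + \frac{80 \sqrt{53}}{9163} \approx 640.9$)
$J - Z = -435 - \left(\frac{5872000}{9163} + \frac{80 \sqrt{53}}{9163}\right) = - \frac{9857905}{9163} - \frac{80 \sqrt{53}}{9163}$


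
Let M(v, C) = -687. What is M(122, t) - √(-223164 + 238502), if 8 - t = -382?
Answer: -687 - √15338 ≈ -810.85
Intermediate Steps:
t = 390 (t = 8 - 1*(-382) = 8 + 382 = 390)
M(122, t) - √(-223164 + 238502) = -687 - √(-223164 + 238502) = -687 - √15338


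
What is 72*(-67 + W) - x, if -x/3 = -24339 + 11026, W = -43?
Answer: -47859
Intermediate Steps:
x = 39939 (x = -3*(-24339 + 11026) = -3*(-13313) = 39939)
72*(-67 + W) - x = 72*(-67 - 43) - 1*39939 = 72*(-110) - 39939 = -7920 - 39939 = -47859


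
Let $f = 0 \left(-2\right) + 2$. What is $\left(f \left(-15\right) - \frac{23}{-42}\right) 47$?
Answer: $- \frac{58139}{42} \approx -1384.3$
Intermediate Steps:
$f = 2$ ($f = 0 + 2 = 2$)
$\left(f \left(-15\right) - \frac{23}{-42}\right) 47 = \left(2 \left(-15\right) - \frac{23}{-42}\right) 47 = \left(-30 - - \frac{23}{42}\right) 47 = \left(-30 + \frac{23}{42}\right) 47 = \left(- \frac{1237}{42}\right) 47 = - \frac{58139}{42}$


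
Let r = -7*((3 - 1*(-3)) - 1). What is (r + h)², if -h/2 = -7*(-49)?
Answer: 519841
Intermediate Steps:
h = -686 (h = -(-14)*(-49) = -2*343 = -686)
r = -35 (r = -7*((3 + 3) - 1) = -7*(6 - 1) = -7*5 = -35)
(r + h)² = (-35 - 686)² = (-721)² = 519841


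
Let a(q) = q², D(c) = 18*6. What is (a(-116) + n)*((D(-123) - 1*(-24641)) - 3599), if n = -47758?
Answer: -725487300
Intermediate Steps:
D(c) = 108
(a(-116) + n)*((D(-123) - 1*(-24641)) - 3599) = ((-116)² - 47758)*((108 - 1*(-24641)) - 3599) = (13456 - 47758)*((108 + 24641) - 3599) = -34302*(24749 - 3599) = -34302*21150 = -725487300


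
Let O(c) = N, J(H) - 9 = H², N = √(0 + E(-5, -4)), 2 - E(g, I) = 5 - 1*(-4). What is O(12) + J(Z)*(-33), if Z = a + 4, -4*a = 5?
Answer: -8745/16 + I*√7 ≈ -546.56 + 2.6458*I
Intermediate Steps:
a = -5/4 (a = -¼*5 = -5/4 ≈ -1.2500)
Z = 11/4 (Z = -5/4 + 4 = 11/4 ≈ 2.7500)
E(g, I) = -7 (E(g, I) = 2 - (5 - 1*(-4)) = 2 - (5 + 4) = 2 - 1*9 = 2 - 9 = -7)
N = I*√7 (N = √(0 - 7) = √(-7) = I*√7 ≈ 2.6458*I)
J(H) = 9 + H²
O(c) = I*√7
O(12) + J(Z)*(-33) = I*√7 + (9 + (11/4)²)*(-33) = I*√7 + (9 + 121/16)*(-33) = I*√7 + (265/16)*(-33) = I*√7 - 8745/16 = -8745/16 + I*√7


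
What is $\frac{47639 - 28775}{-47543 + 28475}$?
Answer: $- \frac{1572}{1589} \approx -0.9893$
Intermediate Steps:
$\frac{47639 - 28775}{-47543 + 28475} = \frac{18864}{-19068} = 18864 \left(- \frac{1}{19068}\right) = - \frac{1572}{1589}$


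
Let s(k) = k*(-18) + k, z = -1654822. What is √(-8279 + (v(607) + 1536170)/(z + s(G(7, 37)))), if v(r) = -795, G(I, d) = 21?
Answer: 2*I*√5670958696358641/1655179 ≈ 90.994*I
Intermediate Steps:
s(k) = -17*k (s(k) = -18*k + k = -17*k)
√(-8279 + (v(607) + 1536170)/(z + s(G(7, 37)))) = √(-8279 + (-795 + 1536170)/(-1654822 - 17*21)) = √(-8279 + 1535375/(-1654822 - 357)) = √(-8279 + 1535375/(-1655179)) = √(-8279 + 1535375*(-1/1655179)) = √(-8279 - 1535375/1655179) = √(-13704762316/1655179) = 2*I*√5670958696358641/1655179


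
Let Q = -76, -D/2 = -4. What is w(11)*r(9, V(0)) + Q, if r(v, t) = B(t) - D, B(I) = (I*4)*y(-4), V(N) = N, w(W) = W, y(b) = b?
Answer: -164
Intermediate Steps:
D = 8 (D = -2*(-4) = 8)
B(I) = -16*I (B(I) = (I*4)*(-4) = (4*I)*(-4) = -16*I)
r(v, t) = -8 - 16*t (r(v, t) = -16*t - 1*8 = -16*t - 8 = -8 - 16*t)
w(11)*r(9, V(0)) + Q = 11*(-8 - 16*0) - 76 = 11*(-8 + 0) - 76 = 11*(-8) - 76 = -88 - 76 = -164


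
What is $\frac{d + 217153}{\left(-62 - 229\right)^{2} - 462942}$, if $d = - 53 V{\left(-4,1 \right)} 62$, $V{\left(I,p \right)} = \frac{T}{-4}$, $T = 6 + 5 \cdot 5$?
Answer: $- \frac{485239}{756522} \approx -0.64141$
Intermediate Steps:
$T = 31$ ($T = 6 + 25 = 31$)
$V{\left(I,p \right)} = - \frac{31}{4}$ ($V{\left(I,p \right)} = \frac{31}{-4} = 31 \left(- \frac{1}{4}\right) = - \frac{31}{4}$)
$d = \frac{50933}{2}$ ($d = \left(-53\right) \left(- \frac{31}{4}\right) 62 = \frac{1643}{4} \cdot 62 = \frac{50933}{2} \approx 25467.0$)
$\frac{d + 217153}{\left(-62 - 229\right)^{2} - 462942} = \frac{\frac{50933}{2} + 217153}{\left(-62 - 229\right)^{2} - 462942} = \frac{485239}{2 \left(\left(-291\right)^{2} - 462942\right)} = \frac{485239}{2 \left(84681 - 462942\right)} = \frac{485239}{2 \left(-378261\right)} = \frac{485239}{2} \left(- \frac{1}{378261}\right) = - \frac{485239}{756522}$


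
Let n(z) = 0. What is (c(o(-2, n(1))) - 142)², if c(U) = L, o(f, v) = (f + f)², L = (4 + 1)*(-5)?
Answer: 27889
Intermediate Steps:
L = -25 (L = 5*(-5) = -25)
o(f, v) = 4*f² (o(f, v) = (2*f)² = 4*f²)
c(U) = -25
(c(o(-2, n(1))) - 142)² = (-25 - 142)² = (-167)² = 27889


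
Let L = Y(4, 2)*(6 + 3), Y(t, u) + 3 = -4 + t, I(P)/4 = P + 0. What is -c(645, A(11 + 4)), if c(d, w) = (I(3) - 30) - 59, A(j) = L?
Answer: 77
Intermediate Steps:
I(P) = 4*P (I(P) = 4*(P + 0) = 4*P)
Y(t, u) = -7 + t (Y(t, u) = -3 + (-4 + t) = -7 + t)
L = -27 (L = (-7 + 4)*(6 + 3) = -3*9 = -27)
A(j) = -27
c(d, w) = -77 (c(d, w) = (4*3 - 30) - 59 = (12 - 30) - 59 = -18 - 59 = -77)
-c(645, A(11 + 4)) = -1*(-77) = 77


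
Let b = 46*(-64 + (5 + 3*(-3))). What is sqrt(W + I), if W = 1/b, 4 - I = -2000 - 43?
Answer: sqrt(5007157730)/1564 ≈ 45.244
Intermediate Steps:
I = 2047 (I = 4 - (-2000 - 43) = 4 - 1*(-2043) = 4 + 2043 = 2047)
b = -3128 (b = 46*(-64 + (5 - 9)) = 46*(-64 - 4) = 46*(-68) = -3128)
W = -1/3128 (W = 1/(-3128) = -1/3128 ≈ -0.00031969)
sqrt(W + I) = sqrt(-1/3128 + 2047) = sqrt(6403015/3128) = sqrt(5007157730)/1564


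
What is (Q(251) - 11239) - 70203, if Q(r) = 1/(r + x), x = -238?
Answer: -1058745/13 ≈ -81442.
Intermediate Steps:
Q(r) = 1/(-238 + r) (Q(r) = 1/(r - 238) = 1/(-238 + r))
(Q(251) - 11239) - 70203 = (1/(-238 + 251) - 11239) - 70203 = (1/13 - 11239) - 70203 = -146106/13 - 70203 = -1058745/13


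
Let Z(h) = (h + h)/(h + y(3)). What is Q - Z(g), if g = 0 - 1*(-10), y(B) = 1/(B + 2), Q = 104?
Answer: 5204/51 ≈ 102.04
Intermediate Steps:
y(B) = 1/(2 + B)
g = 10 (g = 0 + 10 = 10)
Z(h) = 2*h/(⅕ + h) (Z(h) = (h + h)/(h + 1/(2 + 3)) = (2*h)/(h + 1/5) = (2*h)/(h + ⅕) = (2*h)/(⅕ + h) = 2*h/(⅕ + h))
Q - Z(g) = 104 - 10*10/(1 + 5*10) = 104 - 10*10/(1 + 50) = 104 - 10*10/51 = 104 - 1*100/51 = 104 - 100/51 = 5204/51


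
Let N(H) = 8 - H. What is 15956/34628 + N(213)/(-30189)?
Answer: 122198606/261346173 ≈ 0.46757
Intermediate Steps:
15956/34628 + N(213)/(-30189) = 15956/34628 + (8 - 1*213)/(-30189) = 15956*(1/34628) + (8 - 213)*(-1/30189) = 3989/8657 - 205*(-1/30189) = 3989/8657 + 205/30189 = 122198606/261346173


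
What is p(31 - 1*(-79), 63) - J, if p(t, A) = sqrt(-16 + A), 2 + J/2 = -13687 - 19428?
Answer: 66234 + sqrt(47) ≈ 66241.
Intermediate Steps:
J = -66234 (J = -4 + 2*(-13687 - 19428) = -4 + 2*(-33115) = -4 - 66230 = -66234)
p(31 - 1*(-79), 63) - J = sqrt(-16 + 63) - 1*(-66234) = sqrt(47) + 66234 = 66234 + sqrt(47)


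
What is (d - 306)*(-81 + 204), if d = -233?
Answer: -66297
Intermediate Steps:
(d - 306)*(-81 + 204) = (-233 - 306)*(-81 + 204) = -539*123 = -66297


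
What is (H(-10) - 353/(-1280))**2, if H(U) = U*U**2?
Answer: 1637496444609/1638400 ≈ 9.9945e+5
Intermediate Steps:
H(U) = U**3
(H(-10) - 353/(-1280))**2 = ((-10)**3 - 353/(-1280))**2 = (-1000 - 353*(-1/1280))**2 = (-1000 + 353/1280)**2 = (-1279647/1280)**2 = 1637496444609/1638400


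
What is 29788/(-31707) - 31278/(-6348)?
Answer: 133772887/33546006 ≈ 3.9877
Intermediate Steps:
29788/(-31707) - 31278/(-6348) = 29788*(-1/31707) - 31278*(-1/6348) = -29788/31707 + 5213/1058 = 133772887/33546006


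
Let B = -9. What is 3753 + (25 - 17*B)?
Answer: 3931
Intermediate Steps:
3753 + (25 - 17*B) = 3753 + (25 - 17*(-9)) = 3753 + (25 + 153) = 3753 + 178 = 3931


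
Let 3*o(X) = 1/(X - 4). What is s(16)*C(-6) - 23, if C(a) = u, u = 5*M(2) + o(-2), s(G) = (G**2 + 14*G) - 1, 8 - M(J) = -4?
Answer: 516427/18 ≈ 28690.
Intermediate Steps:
M(J) = 12 (M(J) = 8 - 1*(-4) = 8 + 4 = 12)
o(X) = 1/(3*(-4 + X)) (o(X) = 1/(3*(X - 4)) = 1/(3*(-4 + X)))
s(G) = -1 + G**2 + 14*G
u = 1079/18 (u = 5*12 + 1/(3*(-4 - 2)) = 60 + (1/3)/(-6) = 60 + (1/3)*(-1/6) = 60 - 1/18 = 1079/18 ≈ 59.944)
C(a) = 1079/18
s(16)*C(-6) - 23 = (-1 + 16**2 + 14*16)*(1079/18) - 23 = (-1 + 256 + 224)*(1079/18) - 23 = 479*(1079/18) - 23 = 516841/18 - 23 = 516427/18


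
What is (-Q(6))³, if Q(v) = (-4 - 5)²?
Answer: -531441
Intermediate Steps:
Q(v) = 81 (Q(v) = (-9)² = 81)
(-Q(6))³ = (-1*81)³ = (-81)³ = -531441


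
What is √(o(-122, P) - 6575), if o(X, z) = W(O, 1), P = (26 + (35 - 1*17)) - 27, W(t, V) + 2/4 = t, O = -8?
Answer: 3*I*√2926/2 ≈ 81.139*I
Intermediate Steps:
W(t, V) = -½ + t
P = 17 (P = (26 + (35 - 17)) - 27 = (26 + 18) - 27 = 44 - 27 = 17)
o(X, z) = -17/2 (o(X, z) = -½ - 8 = -17/2)
√(o(-122, P) - 6575) = √(-17/2 - 6575) = √(-13167/2) = 3*I*√2926/2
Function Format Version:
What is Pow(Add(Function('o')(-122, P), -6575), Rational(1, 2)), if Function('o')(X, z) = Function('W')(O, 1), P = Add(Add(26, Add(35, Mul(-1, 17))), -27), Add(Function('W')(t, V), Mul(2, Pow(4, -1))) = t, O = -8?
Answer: Mul(Rational(3, 2), I, Pow(2926, Rational(1, 2))) ≈ Mul(81.139, I)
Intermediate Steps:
Function('W')(t, V) = Add(Rational(-1, 2), t)
P = 17 (P = Add(Add(26, Add(35, -17)), -27) = Add(Add(26, 18), -27) = Add(44, -27) = 17)
Function('o')(X, z) = Rational(-17, 2) (Function('o')(X, z) = Add(Rational(-1, 2), -8) = Rational(-17, 2))
Pow(Add(Function('o')(-122, P), -6575), Rational(1, 2)) = Pow(Add(Rational(-17, 2), -6575), Rational(1, 2)) = Pow(Rational(-13167, 2), Rational(1, 2)) = Mul(Rational(3, 2), I, Pow(2926, Rational(1, 2)))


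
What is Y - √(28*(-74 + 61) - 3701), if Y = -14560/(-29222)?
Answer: 7280/14611 - I*√4065 ≈ 0.49825 - 63.757*I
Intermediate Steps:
Y = 7280/14611 (Y = -14560*(-1/29222) = 7280/14611 ≈ 0.49825)
Y - √(28*(-74 + 61) - 3701) = 7280/14611 - √(28*(-74 + 61) - 3701) = 7280/14611 - √(28*(-13) - 3701) = 7280/14611 - √(-364 - 3701) = 7280/14611 - √(-4065) = 7280/14611 - I*√4065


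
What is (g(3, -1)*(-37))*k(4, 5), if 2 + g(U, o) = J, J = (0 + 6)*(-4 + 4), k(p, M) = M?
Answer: 370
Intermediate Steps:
J = 0 (J = 6*0 = 0)
g(U, o) = -2 (g(U, o) = -2 + 0 = -2)
(g(3, -1)*(-37))*k(4, 5) = -2*(-37)*5 = 74*5 = 370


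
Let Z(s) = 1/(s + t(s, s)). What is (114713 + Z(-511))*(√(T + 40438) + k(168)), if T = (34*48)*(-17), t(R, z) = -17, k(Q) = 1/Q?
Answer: 60568463/88704 + 60568463*√12694/528 ≈ 1.2925e+7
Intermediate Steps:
T = -27744 (T = 1632*(-17) = -27744)
Z(s) = 1/(-17 + s) (Z(s) = 1/(s - 17) = 1/(-17 + s))
(114713 + Z(-511))*(√(T + 40438) + k(168)) = (114713 + 1/(-17 - 511))*(√(-27744 + 40438) + 1/168) = (114713 + 1/(-528))*(√12694 + 1/168) = (114713 - 1/528)*(1/168 + √12694) = 60568463*(1/168 + √12694)/528 = 60568463/88704 + 60568463*√12694/528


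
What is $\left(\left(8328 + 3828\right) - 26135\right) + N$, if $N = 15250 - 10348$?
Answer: $-9077$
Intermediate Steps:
$N = 4902$
$\left(\left(8328 + 3828\right) - 26135\right) + N = \left(\left(8328 + 3828\right) - 26135\right) + 4902 = \left(12156 - 26135\right) + 4902 = -13979 + 4902 = -9077$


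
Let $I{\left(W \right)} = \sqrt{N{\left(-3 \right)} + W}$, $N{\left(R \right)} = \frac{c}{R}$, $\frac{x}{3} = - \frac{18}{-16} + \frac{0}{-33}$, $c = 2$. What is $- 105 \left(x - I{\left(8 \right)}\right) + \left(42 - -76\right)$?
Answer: $- \frac{1891}{8} + 35 \sqrt{66} \approx 47.966$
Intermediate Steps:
$x = \frac{27}{8}$ ($x = 3 \left(- \frac{18}{-16} + \frac{0}{-33}\right) = 3 \left(\left(-18\right) \left(- \frac{1}{16}\right) + 0 \left(- \frac{1}{33}\right)\right) = 3 \left(\frac{9}{8} + 0\right) = 3 \cdot \frac{9}{8} = \frac{27}{8} \approx 3.375$)
$N{\left(R \right)} = \frac{2}{R}$
$I{\left(W \right)} = \sqrt{- \frac{2}{3} + W}$ ($I{\left(W \right)} = \sqrt{\frac{2}{-3} + W} = \sqrt{2 \left(- \frac{1}{3}\right) + W} = \sqrt{- \frac{2}{3} + W}$)
$- 105 \left(x - I{\left(8 \right)}\right) + \left(42 - -76\right) = - 105 \left(\frac{27}{8} - \frac{\sqrt{-6 + 9 \cdot 8}}{3}\right) + \left(42 - -76\right) = - 105 \left(\frac{27}{8} - \frac{\sqrt{-6 + 72}}{3}\right) + \left(42 + 76\right) = - 105 \left(\frac{27}{8} - \frac{\sqrt{66}}{3}\right) + 118 = \left(- \frac{2835}{8} + 35 \sqrt{66}\right) + 118 = - \frac{1891}{8} + 35 \sqrt{66}$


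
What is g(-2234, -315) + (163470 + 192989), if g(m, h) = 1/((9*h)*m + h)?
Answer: 2257481581426/6333075 ≈ 3.5646e+5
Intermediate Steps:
g(m, h) = 1/(h + 9*h*m) (g(m, h) = 1/(9*h*m + h) = 1/(h + 9*h*m))
g(-2234, -315) + (163470 + 192989) = 1/((-315)*(1 + 9*(-2234))) + (163470 + 192989) = -1/(315*(1 - 20106)) + 356459 = -1/315/(-20105) + 356459 = -1/315*(-1/20105) + 356459 = 1/6333075 + 356459 = 2257481581426/6333075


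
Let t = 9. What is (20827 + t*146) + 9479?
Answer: 31620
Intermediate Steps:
(20827 + t*146) + 9479 = (20827 + 9*146) + 9479 = (20827 + 1314) + 9479 = 22141 + 9479 = 31620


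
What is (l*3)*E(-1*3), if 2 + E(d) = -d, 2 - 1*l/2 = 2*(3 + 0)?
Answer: -24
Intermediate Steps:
l = -8 (l = 4 - 4*(3 + 0) = 4 - 4*3 = 4 - 2*6 = 4 - 12 = -8)
E(d) = -2 - d
(l*3)*E(-1*3) = (-8*3)*(-2 - (-1)*3) = -24*(-2 - 1*(-3)) = -24*(-2 + 3) = -24*1 = -24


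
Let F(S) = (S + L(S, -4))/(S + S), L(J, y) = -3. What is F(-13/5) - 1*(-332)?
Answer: 4330/13 ≈ 333.08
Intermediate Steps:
F(S) = (-3 + S)/(2*S) (F(S) = (S - 3)/(S + S) = (-3 + S)/((2*S)) = (-3 + S)*(1/(2*S)) = (-3 + S)/(2*S))
F(-13/5) - 1*(-332) = (-3 - 13/5)/(2*((-13/5))) - 1*(-332) = (-3 - 13*⅕)/(2*((-13*⅕))) + 332 = (-3 - 13/5)/(2*(-13/5)) + 332 = (½)*(-5/13)*(-28/5) + 332 = 14/13 + 332 = 4330/13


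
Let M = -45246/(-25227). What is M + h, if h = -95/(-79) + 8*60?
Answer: 320859613/664311 ≈ 483.00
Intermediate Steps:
M = 15082/8409 (M = -45246*(-1/25227) = 15082/8409 ≈ 1.7936)
h = 38015/79 (h = -95*(-1/79) + 480 = 95/79 + 480 = 38015/79 ≈ 481.20)
M + h = 15082/8409 + 38015/79 = 320859613/664311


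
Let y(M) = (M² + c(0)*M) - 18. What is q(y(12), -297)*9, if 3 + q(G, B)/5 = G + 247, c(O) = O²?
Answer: 16650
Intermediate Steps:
y(M) = -18 + M² (y(M) = (M² + 0²*M) - 18 = (M² + 0*M) - 18 = (M² + 0) - 18 = M² - 18 = -18 + M²)
q(G, B) = 1220 + 5*G (q(G, B) = -15 + 5*(G + 247) = -15 + 5*(247 + G) = -15 + (1235 + 5*G) = 1220 + 5*G)
q(y(12), -297)*9 = (1220 + 5*(-18 + 12²))*9 = (1220 + 5*(-18 + 144))*9 = (1220 + 5*126)*9 = (1220 + 630)*9 = 1850*9 = 16650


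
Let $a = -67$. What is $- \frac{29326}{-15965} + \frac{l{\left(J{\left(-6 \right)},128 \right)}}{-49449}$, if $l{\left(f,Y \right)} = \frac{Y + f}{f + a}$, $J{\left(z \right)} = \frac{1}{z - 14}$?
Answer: $\frac{20910542333}{11383407045} \approx 1.8369$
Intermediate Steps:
$J{\left(z \right)} = \frac{1}{-14 + z}$
$l{\left(f,Y \right)} = \frac{Y + f}{-67 + f}$ ($l{\left(f,Y \right)} = \frac{Y + f}{f - 67} = \frac{Y + f}{-67 + f}$)
$- \frac{29326}{-15965} + \frac{l{\left(J{\left(-6 \right)},128 \right)}}{-49449} = - \frac{29326}{-15965} + \frac{\frac{1}{-67 + \frac{1}{-14 - 6}} \left(128 + \frac{1}{-14 - 6}\right)}{-49449} = \left(-29326\right) \left(- \frac{1}{15965}\right) + \frac{128 + \frac{1}{-20}}{-67 + \frac{1}{-20}} \left(- \frac{1}{49449}\right) = \frac{946}{515} + \frac{128 - \frac{1}{20}}{-67 - \frac{1}{20}} \left(- \frac{1}{49449}\right) = \frac{946}{515} + \frac{1}{- \frac{1341}{20}} \cdot \frac{2559}{20} \left(- \frac{1}{49449}\right) = \frac{946}{515} + \left(- \frac{20}{1341}\right) \frac{2559}{20} \left(- \frac{1}{49449}\right) = \frac{946}{515} - - \frac{853}{22103703} = \frac{946}{515} + \frac{853}{22103703} = \frac{20910542333}{11383407045}$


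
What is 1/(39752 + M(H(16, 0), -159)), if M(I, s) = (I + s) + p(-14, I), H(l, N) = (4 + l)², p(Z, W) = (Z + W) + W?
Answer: 1/40779 ≈ 2.4522e-5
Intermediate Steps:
p(Z, W) = Z + 2*W (p(Z, W) = (W + Z) + W = Z + 2*W)
M(I, s) = -14 + s + 3*I (M(I, s) = (I + s) + (-14 + 2*I) = -14 + s + 3*I)
1/(39752 + M(H(16, 0), -159)) = 1/(39752 + (-14 - 159 + 3*(4 + 16)²)) = 1/(39752 + (-14 - 159 + 3*20²)) = 1/(39752 + (-14 - 159 + 3*400)) = 1/(39752 + (-14 - 159 + 1200)) = 1/(39752 + 1027) = 1/40779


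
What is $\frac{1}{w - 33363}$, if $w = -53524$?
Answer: $- \frac{1}{86887} \approx -1.1509 \cdot 10^{-5}$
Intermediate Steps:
$\frac{1}{w - 33363} = \frac{1}{-53524 - 33363} = \frac{1}{-86887} = - \frac{1}{86887}$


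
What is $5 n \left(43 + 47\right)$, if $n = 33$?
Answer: $14850$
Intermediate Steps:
$5 n \left(43 + 47\right) = 5 \cdot 33 \left(43 + 47\right) = 5 \cdot 33 \cdot 90 = 5 \cdot 2970 = 14850$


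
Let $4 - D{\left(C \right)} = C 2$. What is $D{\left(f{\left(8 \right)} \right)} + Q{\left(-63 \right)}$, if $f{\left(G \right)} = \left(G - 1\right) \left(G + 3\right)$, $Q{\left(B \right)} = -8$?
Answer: $-158$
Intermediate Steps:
$f{\left(G \right)} = \left(-1 + G\right) \left(3 + G\right)$
$D{\left(C \right)} = 4 - 2 C$ ($D{\left(C \right)} = 4 - C 2 = 4 - 2 C$)
$D{\left(f{\left(8 \right)} \right)} + Q{\left(-63 \right)} = \left(4 - 2 \left(-3 + 8^{2} + 2 \cdot 8\right)\right) - 8 = \left(4 - 2 \left(-3 + 64 + 16\right)\right) - 8 = \left(4 - 154\right) - 8 = -150 - 8 = -158$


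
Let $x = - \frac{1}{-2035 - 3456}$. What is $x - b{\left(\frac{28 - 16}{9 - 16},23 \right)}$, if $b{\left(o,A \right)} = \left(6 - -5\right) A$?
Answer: $- \frac{1389222}{5491} \approx -253.0$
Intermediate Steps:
$b{\left(o,A \right)} = 11 A$ ($b{\left(o,A \right)} = \left(6 + 5\right) A = 11 A$)
$x = \frac{1}{5491}$ ($x = - \frac{1}{-5491} = \left(-1\right) \left(- \frac{1}{5491}\right) = \frac{1}{5491} \approx 0.00018212$)
$x - b{\left(\frac{28 - 16}{9 - 16},23 \right)} = \frac{1}{5491} - 11 \cdot 23 = \frac{1}{5491} - 253 = - \frac{1389222}{5491}$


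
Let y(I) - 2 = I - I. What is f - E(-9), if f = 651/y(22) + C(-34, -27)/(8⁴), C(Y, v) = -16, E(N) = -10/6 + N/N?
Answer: 250493/768 ≈ 326.16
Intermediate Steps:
E(N) = -⅔ (E(N) = -10*⅙ + 1 = -5/3 + 1 = -⅔)
y(I) = 2 (y(I) = 2 + (I - I) = 2 + 0 = 2)
f = 83327/256 (f = 651/2 - 16/(8⁴) = 651*(½) - 16/4096 = 651/2 - 16*1/4096 = 651/2 - 1/256 = 83327/256 ≈ 325.50)
f - E(-9) = 83327/256 - 1*(-⅔) = 83327/256 + ⅔ = 250493/768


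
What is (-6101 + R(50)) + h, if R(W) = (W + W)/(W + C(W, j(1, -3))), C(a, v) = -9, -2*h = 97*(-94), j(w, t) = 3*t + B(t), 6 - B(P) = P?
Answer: -63122/41 ≈ -1539.6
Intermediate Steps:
B(P) = 6 - P
j(w, t) = 6 + 2*t (j(w, t) = 3*t + (6 - t) = 6 + 2*t)
h = 4559 (h = -97*(-94)/2 = -1/2*(-9118) = 4559)
R(W) = 2*W/(-9 + W) (R(W) = (W + W)/(W - 9) = (2*W)/(-9 + W) = 2*W/(-9 + W))
(-6101 + R(50)) + h = (-6101 + 2*50/(-9 + 50)) + 4559 = (-6101 + 2*50/41) + 4559 = (-6101 + 2*50*(1/41)) + 4559 = (-6101 + 100/41) + 4559 = -250041/41 + 4559 = -63122/41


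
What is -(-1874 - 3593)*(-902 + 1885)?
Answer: 5374061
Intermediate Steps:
-(-1874 - 3593)*(-902 + 1885) = -(-5467)*983 = -1*(-5374061) = 5374061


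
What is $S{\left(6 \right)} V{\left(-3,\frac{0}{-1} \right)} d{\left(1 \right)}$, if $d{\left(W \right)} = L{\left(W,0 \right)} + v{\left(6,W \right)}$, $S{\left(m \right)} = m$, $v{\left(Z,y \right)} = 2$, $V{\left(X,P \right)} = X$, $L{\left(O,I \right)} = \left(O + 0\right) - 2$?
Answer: $-18$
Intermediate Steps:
$L{\left(O,I \right)} = -2 + O$ ($L{\left(O,I \right)} = O - 2 = -2 + O$)
$d{\left(W \right)} = W$ ($d{\left(W \right)} = \left(-2 + W\right) + 2 = W$)
$S{\left(6 \right)} V{\left(-3,\frac{0}{-1} \right)} d{\left(1 \right)} = 6 \left(-3\right) 1 = \left(-18\right) 1 = -18$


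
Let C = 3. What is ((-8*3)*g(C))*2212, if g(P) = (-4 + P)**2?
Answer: -53088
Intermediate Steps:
((-8*3)*g(C))*2212 = ((-8*3)*(-4 + 3)**2)*2212 = -24*(-1)**2*2212 = -24*1*2212 = -24*2212 = -53088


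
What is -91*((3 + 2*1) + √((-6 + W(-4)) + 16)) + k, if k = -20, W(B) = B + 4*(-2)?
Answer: -475 - 91*I*√2 ≈ -475.0 - 128.69*I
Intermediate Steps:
W(B) = -8 + B (W(B) = B - 8 = -8 + B)
-91*((3 + 2*1) + √((-6 + W(-4)) + 16)) + k = -91*((3 + 2*1) + √((-6 + (-8 - 4)) + 16)) - 20 = -91*((3 + 2) + √((-6 - 12) + 16)) - 20 = -91*(5 + √(-18 + 16)) - 20 = -91*(5 + √(-2)) - 20 = -91*(5 + I*√2) - 20 = (-455 - 91*I*√2) - 20 = -475 - 91*I*√2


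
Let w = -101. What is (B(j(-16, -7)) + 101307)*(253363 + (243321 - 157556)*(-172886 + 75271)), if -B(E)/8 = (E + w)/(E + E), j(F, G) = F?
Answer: -847866647184858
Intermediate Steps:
B(E) = -4*(-101 + E)/E (B(E) = -8*(E - 101)/(E + E) = -8*(-101 + E)/(2*E) = -8*(-101 + E)*1/(2*E) = -4*(-101 + E)/E)
(B(j(-16, -7)) + 101307)*(253363 + (243321 - 157556)*(-172886 + 75271)) = ((-4 + 404/(-16)) + 101307)*(253363 + (243321 - 157556)*(-172886 + 75271)) = ((-4 + 404*(-1/16)) + 101307)*(253363 + 85765*(-97615)) = ((-4 - 101/4) + 101307)*(253363 - 8371950475) = (-117/4 + 101307)*(-8371697112) = (405111/4)*(-8371697112) = -847866647184858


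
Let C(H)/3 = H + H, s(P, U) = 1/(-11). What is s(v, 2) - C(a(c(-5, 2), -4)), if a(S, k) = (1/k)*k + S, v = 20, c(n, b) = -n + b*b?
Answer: -661/11 ≈ -60.091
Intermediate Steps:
c(n, b) = b² - n (c(n, b) = -n + b² = b² - n)
a(S, k) = 1 + S (a(S, k) = k/k + S = 1 + S)
s(P, U) = -1/11
C(H) = 6*H (C(H) = 3*(H + H) = 3*(2*H) = 6*H)
s(v, 2) - C(a(c(-5, 2), -4)) = -1/11 - 6*(1 + (2² - 1*(-5))) = -1/11 - 6*(1 + (4 + 5)) = -1/11 - 6*(1 + 9) = -1/11 - 6*10 = -1/11 - 1*60 = -1/11 - 60 = -661/11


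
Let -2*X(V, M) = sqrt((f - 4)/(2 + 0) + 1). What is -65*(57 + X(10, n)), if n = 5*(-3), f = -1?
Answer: -3705 + 65*I*sqrt(6)/4 ≈ -3705.0 + 39.804*I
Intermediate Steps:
n = -15
X(V, M) = -I*sqrt(6)/4 (X(V, M) = -sqrt((-1 - 4)/(2 + 0) + 1)/2 = -sqrt(-5/2 + 1)/2 = -I*sqrt(6)/4)
-65*(57 + X(10, n)) = -65*(57 - I*sqrt(6)/4) = -3705 + 65*I*sqrt(6)/4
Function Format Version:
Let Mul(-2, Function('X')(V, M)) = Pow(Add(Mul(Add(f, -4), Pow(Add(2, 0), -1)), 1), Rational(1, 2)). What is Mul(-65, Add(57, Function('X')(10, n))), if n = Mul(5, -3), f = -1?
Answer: Add(-3705, Mul(Rational(65, 4), I, Pow(6, Rational(1, 2)))) ≈ Add(-3705.0, Mul(39.804, I))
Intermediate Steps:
n = -15
Function('X')(V, M) = Mul(Rational(-1, 4), I, Pow(6, Rational(1, 2))) (Function('X')(V, M) = Mul(Rational(-1, 2), Pow(Add(Mul(Add(-1, -4), Pow(Add(2, 0), -1)), 1), Rational(1, 2))) = Mul(Rational(-1, 2), Pow(Add(Mul(-5, Pow(2, -1)), 1), Rational(1, 2))) = Mul(Rational(-1, 2), Pow(Add(Mul(-5, Rational(1, 2)), 1), Rational(1, 2))) = Mul(Rational(-1, 2), Pow(Add(Rational(-5, 2), 1), Rational(1, 2))) = Mul(Rational(-1, 2), Pow(Rational(-3, 2), Rational(1, 2))) = Mul(Rational(-1, 2), Mul(Rational(1, 2), I, Pow(6, Rational(1, 2)))) = Mul(Rational(-1, 4), I, Pow(6, Rational(1, 2))))
Mul(-65, Add(57, Function('X')(10, n))) = Mul(-65, Add(57, Mul(Rational(-1, 4), I, Pow(6, Rational(1, 2))))) = Add(-3705, Mul(Rational(65, 4), I, Pow(6, Rational(1, 2))))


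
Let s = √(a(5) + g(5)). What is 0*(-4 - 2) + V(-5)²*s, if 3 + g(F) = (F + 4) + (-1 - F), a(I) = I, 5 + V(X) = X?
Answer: 100*√5 ≈ 223.61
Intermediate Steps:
V(X) = -5 + X
g(F) = 0 (g(F) = -3 + ((F + 4) + (-1 - F)) = -3 + ((4 + F) + (-1 - F)) = -3 + 3 = 0)
s = √5 (s = √(5 + 0) = √5 ≈ 2.2361)
0*(-4 - 2) + V(-5)²*s = 0*(-4 - 2) + (-5 - 5)²*√5 = 0*(-6) + (-10)²*√5 = 0 + 100*√5 = 100*√5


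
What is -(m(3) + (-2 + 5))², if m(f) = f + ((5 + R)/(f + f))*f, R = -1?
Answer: -64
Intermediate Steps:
m(f) = 2 + f (m(f) = f + ((5 - 1)/(f + f))*f = f + (4/((2*f)))*f = f + (4*(1/(2*f)))*f = f + (2/f)*f = f + 2 = 2 + f)
-(m(3) + (-2 + 5))² = -((2 + 3) + (-2 + 5))² = -(5 + 3)² = -1*8² = -1*64 = -64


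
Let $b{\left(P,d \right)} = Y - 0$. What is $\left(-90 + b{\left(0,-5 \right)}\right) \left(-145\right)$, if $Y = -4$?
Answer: $13630$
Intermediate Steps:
$b{\left(P,d \right)} = -4$ ($b{\left(P,d \right)} = -4 - 0 = -4 + 0 = -4$)
$\left(-90 + b{\left(0,-5 \right)}\right) \left(-145\right) = \left(-90 - 4\right) \left(-145\right) = \left(-94\right) \left(-145\right) = 13630$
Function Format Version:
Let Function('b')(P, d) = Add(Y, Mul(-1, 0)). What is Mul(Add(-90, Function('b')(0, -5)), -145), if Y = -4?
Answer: 13630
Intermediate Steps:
Function('b')(P, d) = -4 (Function('b')(P, d) = Add(-4, Mul(-1, 0)) = Add(-4, 0) = -4)
Mul(Add(-90, Function('b')(0, -5)), -145) = Mul(Add(-90, -4), -145) = Mul(-94, -145) = 13630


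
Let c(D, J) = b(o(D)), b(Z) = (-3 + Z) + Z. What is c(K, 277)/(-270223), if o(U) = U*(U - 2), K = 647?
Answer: -834627/270223 ≈ -3.0887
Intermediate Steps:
o(U) = U*(-2 + U)
b(Z) = -3 + 2*Z
c(D, J) = -3 + 2*D*(-2 + D) (c(D, J) = -3 + 2*(D*(-2 + D)) = -3 + 2*D*(-2 + D))
c(K, 277)/(-270223) = (-3 + 2*647*(-2 + 647))/(-270223) = (-3 + 2*647*645)*(-1/270223) = (-3 + 834630)*(-1/270223) = 834627*(-1/270223) = -834627/270223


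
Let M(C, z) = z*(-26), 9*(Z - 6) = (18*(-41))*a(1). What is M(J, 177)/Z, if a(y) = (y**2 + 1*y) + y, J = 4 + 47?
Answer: 767/40 ≈ 19.175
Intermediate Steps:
J = 51
a(y) = y**2 + 2*y (a(y) = (y**2 + y) + y = (y + y**2) + y = y**2 + 2*y)
Z = -240 (Z = 6 + ((18*(-41))*(1*(2 + 1)))/9 = 6 + (-738*3)/9 = 6 + (1/9)*(-2214) = 6 - 246 = -240)
M(C, z) = -26*z
M(J, 177)/Z = -26*177/(-240) = -4602*(-1/240) = 767/40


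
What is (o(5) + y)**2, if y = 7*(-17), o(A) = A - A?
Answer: 14161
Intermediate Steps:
o(A) = 0
y = -119
(o(5) + y)**2 = (0 - 119)**2 = (-119)**2 = 14161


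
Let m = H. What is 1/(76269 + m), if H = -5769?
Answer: 1/70500 ≈ 1.4184e-5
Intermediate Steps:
m = -5769
1/(76269 + m) = 1/(76269 - 5769) = 1/70500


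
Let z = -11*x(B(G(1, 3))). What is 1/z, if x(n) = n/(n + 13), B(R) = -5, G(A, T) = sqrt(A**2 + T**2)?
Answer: 8/55 ≈ 0.14545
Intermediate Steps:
x(n) = n/(13 + n)
z = 55/8 (z = -(-55)/(13 - 5) = -(-55)/8 = -11*(-5/8) = 55/8 ≈ 6.8750)
1/z = 1/(55/8) = 8/55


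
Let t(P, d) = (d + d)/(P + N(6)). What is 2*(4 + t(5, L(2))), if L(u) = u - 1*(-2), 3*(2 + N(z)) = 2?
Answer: 136/11 ≈ 12.364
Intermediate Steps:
N(z) = -4/3 (N(z) = -2 + (1/3)*2 = -2 + 2/3 = -4/3)
L(u) = 2 + u (L(u) = u + 2 = 2 + u)
t(P, d) = 2*d/(-4/3 + P) (t(P, d) = (d + d)/(P - 4/3) = (2*d)/(-4/3 + P) = 2*d/(-4/3 + P))
2*(4 + t(5, L(2))) = 2*(4 + 6*(2 + 2)/(-4 + 3*5)) = 2*(4 + 6*4/(-4 + 15)) = 2*(4 + 6*4/11) = 2*(4 + 6*4*(1/11)) = 2*(4 + 24/11) = 2*(68/11) = 136/11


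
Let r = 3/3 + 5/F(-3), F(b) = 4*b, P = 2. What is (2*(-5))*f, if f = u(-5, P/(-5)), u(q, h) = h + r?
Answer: -11/6 ≈ -1.8333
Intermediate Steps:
r = 7/12 (r = 3/3 + 5/((4*(-3))) = 3*(⅓) + 5/(-12) = 1 + 5*(-1/12) = 1 - 5/12 = 7/12 ≈ 0.58333)
u(q, h) = 7/12 + h (u(q, h) = h + 7/12 = 7/12 + h)
f = 11/60 (f = 7/12 + 2/(-5) = 7/12 + 2*(-⅕) = 7/12 - ⅖ = 11/60 ≈ 0.18333)
(2*(-5))*f = (2*(-5))*(11/60) = -10*11/60 = -11/6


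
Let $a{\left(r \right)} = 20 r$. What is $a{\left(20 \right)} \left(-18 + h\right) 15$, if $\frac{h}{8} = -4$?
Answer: $-300000$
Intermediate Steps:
$h = -32$ ($h = 8 \left(-4\right) = -32$)
$a{\left(20 \right)} \left(-18 + h\right) 15 = 20 \cdot 20 \left(-18 - 32\right) 15 = 400 \left(\left(-50\right) 15\right) = 400 \left(-750\right) = -300000$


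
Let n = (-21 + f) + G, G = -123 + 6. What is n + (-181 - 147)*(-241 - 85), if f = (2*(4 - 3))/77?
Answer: 8222832/77 ≈ 1.0679e+5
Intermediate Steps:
f = 2/77 (f = (2*1)*(1/77) = 2*(1/77) = 2/77 ≈ 0.025974)
G = -117
n = -10624/77 (n = (-21 + 2/77) - 117 = -1615/77 - 117 = -10624/77 ≈ -137.97)
n + (-181 - 147)*(-241 - 85) = -10624/77 + (-181 - 147)*(-241 - 85) = -10624/77 - 328*(-326) = -10624/77 + 106928 = 8222832/77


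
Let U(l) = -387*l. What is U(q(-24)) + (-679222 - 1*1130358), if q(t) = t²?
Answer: -2032492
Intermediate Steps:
U(q(-24)) + (-679222 - 1*1130358) = -387*(-24)² + (-679222 - 1*1130358) = -387*576 + (-679222 - 1130358) = -222912 - 1809580 = -2032492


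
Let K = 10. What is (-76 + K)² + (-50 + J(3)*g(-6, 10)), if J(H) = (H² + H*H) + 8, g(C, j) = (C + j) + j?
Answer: 4670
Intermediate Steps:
g(C, j) = C + 2*j
J(H) = 8 + 2*H² (J(H) = (H² + H²) + 8 = 2*H² + 8 = 8 + 2*H²)
(-76 + K)² + (-50 + J(3)*g(-6, 10)) = (-76 + 10)² + (-50 + (8 + 2*3²)*(-6 + 2*10)) = (-66)² + (-50 + (8 + 2*9)*(-6 + 20)) = 4356 + (-50 + (8 + 18)*14) = 4356 + (-50 + 26*14) = 4356 + (-50 + 364) = 4356 + 314 = 4670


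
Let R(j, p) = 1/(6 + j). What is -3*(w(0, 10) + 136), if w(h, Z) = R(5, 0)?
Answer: -4491/11 ≈ -408.27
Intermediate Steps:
w(h, Z) = 1/11 (w(h, Z) = 1/(6 + 5) = 1/11)
-3*(w(0, 10) + 136) = -3*(1/11 + 136) = -3*1497/11 = -4491/11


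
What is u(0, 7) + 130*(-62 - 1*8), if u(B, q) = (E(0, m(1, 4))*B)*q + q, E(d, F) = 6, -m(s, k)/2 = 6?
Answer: -9093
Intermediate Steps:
m(s, k) = -12 (m(s, k) = -2*6 = -12)
u(B, q) = q + 6*B*q (u(B, q) = (6*B)*q + q = 6*B*q + q = q + 6*B*q)
u(0, 7) + 130*(-62 - 1*8) = 7*(1 + 6*0) + 130*(-62 - 1*8) = 7*(1 + 0) + 130*(-62 - 8) = 7*1 + 130*(-70) = 7 - 9100 = -9093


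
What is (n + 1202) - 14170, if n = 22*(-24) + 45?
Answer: -13451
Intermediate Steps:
n = -483 (n = -528 + 45 = -483)
(n + 1202) - 14170 = (-483 + 1202) - 14170 = 719 - 14170 = -13451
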